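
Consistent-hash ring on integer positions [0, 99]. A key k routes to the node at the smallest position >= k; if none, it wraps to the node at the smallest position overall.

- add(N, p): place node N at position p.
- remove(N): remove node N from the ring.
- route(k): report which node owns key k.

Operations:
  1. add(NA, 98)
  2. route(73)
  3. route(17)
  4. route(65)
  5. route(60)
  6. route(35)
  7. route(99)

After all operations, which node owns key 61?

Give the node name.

Op 1: add NA@98 -> ring=[98:NA]
Op 2: route key 73: smallest pos >= 73 is 98 -> NA
Op 3: route key 17: smallest pos >= 17 is 98 -> NA
Op 4: route key 65: smallest pos >= 65 is 98 -> NA
Op 5: route key 60: smallest pos >= 60 is 98 -> NA
Op 6: route key 35: smallest pos >= 35 is 98 -> NA
Op 7: route key 99: none >= 99, wrap to smallest pos 98 -> NA
Final route key 61: smallest pos >= 61 is 98 -> NA

Answer: NA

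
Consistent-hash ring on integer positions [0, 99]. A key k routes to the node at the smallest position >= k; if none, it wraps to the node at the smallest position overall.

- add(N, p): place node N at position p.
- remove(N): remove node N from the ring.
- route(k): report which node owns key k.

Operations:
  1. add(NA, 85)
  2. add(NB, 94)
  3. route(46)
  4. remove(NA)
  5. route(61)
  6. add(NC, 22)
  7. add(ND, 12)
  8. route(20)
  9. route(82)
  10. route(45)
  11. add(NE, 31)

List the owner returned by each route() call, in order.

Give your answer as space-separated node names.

Answer: NA NB NC NB NB

Derivation:
Op 1: add NA@85 -> ring=[85:NA]
Op 2: add NB@94 -> ring=[85:NA,94:NB]
Op 3: route key 46: smallest pos >= 46 is 85 -> NA
Op 4: remove NA -> ring=[94:NB]
Op 5: route key 61: smallest pos >= 61 is 94 -> NB
Op 6: add NC@22 -> ring=[22:NC,94:NB]
Op 7: add ND@12 -> ring=[12:ND,22:NC,94:NB]
Op 8: route key 20: smallest pos >= 20 is 22 -> NC
Op 9: route key 82: smallest pos >= 82 is 94 -> NB
Op 10: route key 45: smallest pos >= 45 is 94 -> NB
Op 11: add NE@31 -> ring=[12:ND,22:NC,31:NE,94:NB]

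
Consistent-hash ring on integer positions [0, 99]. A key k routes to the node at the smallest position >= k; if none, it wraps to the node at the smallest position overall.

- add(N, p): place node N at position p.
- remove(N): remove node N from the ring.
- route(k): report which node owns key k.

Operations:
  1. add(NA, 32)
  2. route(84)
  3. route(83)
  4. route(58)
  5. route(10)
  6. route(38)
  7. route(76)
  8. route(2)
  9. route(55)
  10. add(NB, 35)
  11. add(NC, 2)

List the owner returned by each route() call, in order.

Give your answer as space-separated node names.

Op 1: add NA@32 -> ring=[32:NA]
Op 2: route key 84: none >= 84, wrap to smallest pos 32 -> NA
Op 3: route key 83: none >= 83, wrap to smallest pos 32 -> NA
Op 4: route key 58: none >= 58, wrap to smallest pos 32 -> NA
Op 5: route key 10: smallest pos >= 10 is 32 -> NA
Op 6: route key 38: none >= 38, wrap to smallest pos 32 -> NA
Op 7: route key 76: none >= 76, wrap to smallest pos 32 -> NA
Op 8: route key 2: smallest pos >= 2 is 32 -> NA
Op 9: route key 55: none >= 55, wrap to smallest pos 32 -> NA
Op 10: add NB@35 -> ring=[32:NA,35:NB]
Op 11: add NC@2 -> ring=[2:NC,32:NA,35:NB]

Answer: NA NA NA NA NA NA NA NA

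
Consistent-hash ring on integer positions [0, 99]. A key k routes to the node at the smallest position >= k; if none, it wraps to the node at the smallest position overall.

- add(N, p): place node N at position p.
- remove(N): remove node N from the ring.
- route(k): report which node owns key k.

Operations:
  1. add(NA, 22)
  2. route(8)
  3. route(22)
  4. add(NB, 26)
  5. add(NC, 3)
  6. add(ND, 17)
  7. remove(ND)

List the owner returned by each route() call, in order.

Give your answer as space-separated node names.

Answer: NA NA

Derivation:
Op 1: add NA@22 -> ring=[22:NA]
Op 2: route key 8: smallest pos >= 8 is 22 -> NA
Op 3: route key 22: smallest pos >= 22 is 22 -> NA
Op 4: add NB@26 -> ring=[22:NA,26:NB]
Op 5: add NC@3 -> ring=[3:NC,22:NA,26:NB]
Op 6: add ND@17 -> ring=[3:NC,17:ND,22:NA,26:NB]
Op 7: remove ND -> ring=[3:NC,22:NA,26:NB]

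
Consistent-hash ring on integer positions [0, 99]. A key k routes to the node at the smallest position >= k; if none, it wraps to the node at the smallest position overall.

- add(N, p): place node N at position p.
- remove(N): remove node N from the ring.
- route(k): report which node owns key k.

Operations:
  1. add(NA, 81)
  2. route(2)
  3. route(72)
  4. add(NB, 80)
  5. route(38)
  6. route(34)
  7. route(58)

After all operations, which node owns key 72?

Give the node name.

Answer: NB

Derivation:
Op 1: add NA@81 -> ring=[81:NA]
Op 2: route key 2: smallest pos >= 2 is 81 -> NA
Op 3: route key 72: smallest pos >= 72 is 81 -> NA
Op 4: add NB@80 -> ring=[80:NB,81:NA]
Op 5: route key 38: smallest pos >= 38 is 80 -> NB
Op 6: route key 34: smallest pos >= 34 is 80 -> NB
Op 7: route key 58: smallest pos >= 58 is 80 -> NB
Final route key 72: smallest pos >= 72 is 80 -> NB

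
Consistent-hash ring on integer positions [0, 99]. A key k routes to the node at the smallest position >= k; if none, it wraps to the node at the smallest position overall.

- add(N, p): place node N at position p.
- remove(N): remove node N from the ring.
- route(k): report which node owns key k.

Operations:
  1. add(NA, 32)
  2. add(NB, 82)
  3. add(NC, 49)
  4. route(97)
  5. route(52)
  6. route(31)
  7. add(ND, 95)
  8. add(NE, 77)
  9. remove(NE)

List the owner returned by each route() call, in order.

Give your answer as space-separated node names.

Op 1: add NA@32 -> ring=[32:NA]
Op 2: add NB@82 -> ring=[32:NA,82:NB]
Op 3: add NC@49 -> ring=[32:NA,49:NC,82:NB]
Op 4: route key 97: none >= 97, wrap to smallest pos 32 -> NA
Op 5: route key 52: smallest pos >= 52 is 82 -> NB
Op 6: route key 31: smallest pos >= 31 is 32 -> NA
Op 7: add ND@95 -> ring=[32:NA,49:NC,82:NB,95:ND]
Op 8: add NE@77 -> ring=[32:NA,49:NC,77:NE,82:NB,95:ND]
Op 9: remove NE -> ring=[32:NA,49:NC,82:NB,95:ND]

Answer: NA NB NA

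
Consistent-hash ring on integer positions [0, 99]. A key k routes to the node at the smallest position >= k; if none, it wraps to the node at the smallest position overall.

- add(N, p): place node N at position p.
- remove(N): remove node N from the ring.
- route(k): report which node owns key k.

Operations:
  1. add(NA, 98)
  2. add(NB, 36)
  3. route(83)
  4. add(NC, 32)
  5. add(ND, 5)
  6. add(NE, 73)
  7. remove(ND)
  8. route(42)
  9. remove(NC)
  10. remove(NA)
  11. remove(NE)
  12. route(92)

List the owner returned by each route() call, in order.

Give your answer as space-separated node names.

Answer: NA NE NB

Derivation:
Op 1: add NA@98 -> ring=[98:NA]
Op 2: add NB@36 -> ring=[36:NB,98:NA]
Op 3: route key 83: smallest pos >= 83 is 98 -> NA
Op 4: add NC@32 -> ring=[32:NC,36:NB,98:NA]
Op 5: add ND@5 -> ring=[5:ND,32:NC,36:NB,98:NA]
Op 6: add NE@73 -> ring=[5:ND,32:NC,36:NB,73:NE,98:NA]
Op 7: remove ND -> ring=[32:NC,36:NB,73:NE,98:NA]
Op 8: route key 42: smallest pos >= 42 is 73 -> NE
Op 9: remove NC -> ring=[36:NB,73:NE,98:NA]
Op 10: remove NA -> ring=[36:NB,73:NE]
Op 11: remove NE -> ring=[36:NB]
Op 12: route key 92: none >= 92, wrap to smallest pos 36 -> NB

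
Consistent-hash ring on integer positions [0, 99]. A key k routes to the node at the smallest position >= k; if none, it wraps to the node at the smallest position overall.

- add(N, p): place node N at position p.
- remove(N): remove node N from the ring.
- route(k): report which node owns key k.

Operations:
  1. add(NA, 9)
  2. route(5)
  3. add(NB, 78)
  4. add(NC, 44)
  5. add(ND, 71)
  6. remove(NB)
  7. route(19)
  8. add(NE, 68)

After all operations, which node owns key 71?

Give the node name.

Op 1: add NA@9 -> ring=[9:NA]
Op 2: route key 5: smallest pos >= 5 is 9 -> NA
Op 3: add NB@78 -> ring=[9:NA,78:NB]
Op 4: add NC@44 -> ring=[9:NA,44:NC,78:NB]
Op 5: add ND@71 -> ring=[9:NA,44:NC,71:ND,78:NB]
Op 6: remove NB -> ring=[9:NA,44:NC,71:ND]
Op 7: route key 19: smallest pos >= 19 is 44 -> NC
Op 8: add NE@68 -> ring=[9:NA,44:NC,68:NE,71:ND]
Final route key 71: smallest pos >= 71 is 71 -> ND

Answer: ND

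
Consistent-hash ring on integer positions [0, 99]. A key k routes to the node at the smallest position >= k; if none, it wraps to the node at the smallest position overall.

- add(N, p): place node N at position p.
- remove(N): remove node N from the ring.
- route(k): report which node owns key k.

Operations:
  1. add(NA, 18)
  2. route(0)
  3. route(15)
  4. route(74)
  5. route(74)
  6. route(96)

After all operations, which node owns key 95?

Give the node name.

Op 1: add NA@18 -> ring=[18:NA]
Op 2: route key 0: smallest pos >= 0 is 18 -> NA
Op 3: route key 15: smallest pos >= 15 is 18 -> NA
Op 4: route key 74: none >= 74, wrap to smallest pos 18 -> NA
Op 5: route key 74: none >= 74, wrap to smallest pos 18 -> NA
Op 6: route key 96: none >= 96, wrap to smallest pos 18 -> NA
Final route key 95: none >= 95, wrap to smallest pos 18 -> NA

Answer: NA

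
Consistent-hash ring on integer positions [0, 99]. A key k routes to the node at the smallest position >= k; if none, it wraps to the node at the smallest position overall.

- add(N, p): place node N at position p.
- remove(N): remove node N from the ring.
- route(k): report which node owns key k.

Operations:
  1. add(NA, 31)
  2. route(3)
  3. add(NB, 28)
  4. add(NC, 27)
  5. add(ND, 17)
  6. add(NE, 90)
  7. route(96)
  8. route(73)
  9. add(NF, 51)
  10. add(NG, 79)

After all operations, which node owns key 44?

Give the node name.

Op 1: add NA@31 -> ring=[31:NA]
Op 2: route key 3: smallest pos >= 3 is 31 -> NA
Op 3: add NB@28 -> ring=[28:NB,31:NA]
Op 4: add NC@27 -> ring=[27:NC,28:NB,31:NA]
Op 5: add ND@17 -> ring=[17:ND,27:NC,28:NB,31:NA]
Op 6: add NE@90 -> ring=[17:ND,27:NC,28:NB,31:NA,90:NE]
Op 7: route key 96: none >= 96, wrap to smallest pos 17 -> ND
Op 8: route key 73: smallest pos >= 73 is 90 -> NE
Op 9: add NF@51 -> ring=[17:ND,27:NC,28:NB,31:NA,51:NF,90:NE]
Op 10: add NG@79 -> ring=[17:ND,27:NC,28:NB,31:NA,51:NF,79:NG,90:NE]
Final route key 44: smallest pos >= 44 is 51 -> NF

Answer: NF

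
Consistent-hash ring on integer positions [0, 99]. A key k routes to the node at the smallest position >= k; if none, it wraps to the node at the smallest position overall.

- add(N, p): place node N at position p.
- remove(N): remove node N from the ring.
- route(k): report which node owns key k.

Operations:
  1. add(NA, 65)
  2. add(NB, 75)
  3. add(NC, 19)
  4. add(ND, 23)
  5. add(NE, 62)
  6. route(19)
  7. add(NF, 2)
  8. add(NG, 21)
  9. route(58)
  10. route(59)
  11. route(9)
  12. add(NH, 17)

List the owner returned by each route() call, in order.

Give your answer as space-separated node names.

Answer: NC NE NE NC

Derivation:
Op 1: add NA@65 -> ring=[65:NA]
Op 2: add NB@75 -> ring=[65:NA,75:NB]
Op 3: add NC@19 -> ring=[19:NC,65:NA,75:NB]
Op 4: add ND@23 -> ring=[19:NC,23:ND,65:NA,75:NB]
Op 5: add NE@62 -> ring=[19:NC,23:ND,62:NE,65:NA,75:NB]
Op 6: route key 19: smallest pos >= 19 is 19 -> NC
Op 7: add NF@2 -> ring=[2:NF,19:NC,23:ND,62:NE,65:NA,75:NB]
Op 8: add NG@21 -> ring=[2:NF,19:NC,21:NG,23:ND,62:NE,65:NA,75:NB]
Op 9: route key 58: smallest pos >= 58 is 62 -> NE
Op 10: route key 59: smallest pos >= 59 is 62 -> NE
Op 11: route key 9: smallest pos >= 9 is 19 -> NC
Op 12: add NH@17 -> ring=[2:NF,17:NH,19:NC,21:NG,23:ND,62:NE,65:NA,75:NB]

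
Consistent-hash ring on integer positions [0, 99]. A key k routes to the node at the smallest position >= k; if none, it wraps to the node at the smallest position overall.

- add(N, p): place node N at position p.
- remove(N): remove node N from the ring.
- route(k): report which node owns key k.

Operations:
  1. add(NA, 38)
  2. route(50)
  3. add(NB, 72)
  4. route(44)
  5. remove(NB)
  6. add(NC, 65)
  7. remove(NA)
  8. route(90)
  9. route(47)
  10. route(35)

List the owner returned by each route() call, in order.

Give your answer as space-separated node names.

Op 1: add NA@38 -> ring=[38:NA]
Op 2: route key 50: none >= 50, wrap to smallest pos 38 -> NA
Op 3: add NB@72 -> ring=[38:NA,72:NB]
Op 4: route key 44: smallest pos >= 44 is 72 -> NB
Op 5: remove NB -> ring=[38:NA]
Op 6: add NC@65 -> ring=[38:NA,65:NC]
Op 7: remove NA -> ring=[65:NC]
Op 8: route key 90: none >= 90, wrap to smallest pos 65 -> NC
Op 9: route key 47: smallest pos >= 47 is 65 -> NC
Op 10: route key 35: smallest pos >= 35 is 65 -> NC

Answer: NA NB NC NC NC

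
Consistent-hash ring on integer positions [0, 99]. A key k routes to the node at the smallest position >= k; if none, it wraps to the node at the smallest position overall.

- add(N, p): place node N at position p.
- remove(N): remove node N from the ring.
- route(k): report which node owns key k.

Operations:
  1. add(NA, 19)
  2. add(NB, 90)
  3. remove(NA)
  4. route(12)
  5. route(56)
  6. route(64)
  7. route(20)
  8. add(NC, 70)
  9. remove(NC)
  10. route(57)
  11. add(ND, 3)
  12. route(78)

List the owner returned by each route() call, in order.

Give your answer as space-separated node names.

Op 1: add NA@19 -> ring=[19:NA]
Op 2: add NB@90 -> ring=[19:NA,90:NB]
Op 3: remove NA -> ring=[90:NB]
Op 4: route key 12: smallest pos >= 12 is 90 -> NB
Op 5: route key 56: smallest pos >= 56 is 90 -> NB
Op 6: route key 64: smallest pos >= 64 is 90 -> NB
Op 7: route key 20: smallest pos >= 20 is 90 -> NB
Op 8: add NC@70 -> ring=[70:NC,90:NB]
Op 9: remove NC -> ring=[90:NB]
Op 10: route key 57: smallest pos >= 57 is 90 -> NB
Op 11: add ND@3 -> ring=[3:ND,90:NB]
Op 12: route key 78: smallest pos >= 78 is 90 -> NB

Answer: NB NB NB NB NB NB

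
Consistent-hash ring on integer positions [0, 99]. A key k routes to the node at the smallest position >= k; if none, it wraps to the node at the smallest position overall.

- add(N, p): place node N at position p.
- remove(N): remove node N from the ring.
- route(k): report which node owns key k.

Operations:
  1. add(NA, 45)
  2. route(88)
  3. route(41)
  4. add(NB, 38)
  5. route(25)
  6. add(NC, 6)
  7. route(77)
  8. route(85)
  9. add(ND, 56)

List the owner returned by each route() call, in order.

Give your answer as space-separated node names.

Op 1: add NA@45 -> ring=[45:NA]
Op 2: route key 88: none >= 88, wrap to smallest pos 45 -> NA
Op 3: route key 41: smallest pos >= 41 is 45 -> NA
Op 4: add NB@38 -> ring=[38:NB,45:NA]
Op 5: route key 25: smallest pos >= 25 is 38 -> NB
Op 6: add NC@6 -> ring=[6:NC,38:NB,45:NA]
Op 7: route key 77: none >= 77, wrap to smallest pos 6 -> NC
Op 8: route key 85: none >= 85, wrap to smallest pos 6 -> NC
Op 9: add ND@56 -> ring=[6:NC,38:NB,45:NA,56:ND]

Answer: NA NA NB NC NC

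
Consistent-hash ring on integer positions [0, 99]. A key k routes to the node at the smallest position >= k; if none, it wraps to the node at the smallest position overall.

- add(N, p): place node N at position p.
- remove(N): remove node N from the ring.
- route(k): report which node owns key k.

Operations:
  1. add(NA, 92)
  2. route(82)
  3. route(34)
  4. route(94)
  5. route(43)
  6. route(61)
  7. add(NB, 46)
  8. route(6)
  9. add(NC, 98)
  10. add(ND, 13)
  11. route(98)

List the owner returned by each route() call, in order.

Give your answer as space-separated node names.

Op 1: add NA@92 -> ring=[92:NA]
Op 2: route key 82: smallest pos >= 82 is 92 -> NA
Op 3: route key 34: smallest pos >= 34 is 92 -> NA
Op 4: route key 94: none >= 94, wrap to smallest pos 92 -> NA
Op 5: route key 43: smallest pos >= 43 is 92 -> NA
Op 6: route key 61: smallest pos >= 61 is 92 -> NA
Op 7: add NB@46 -> ring=[46:NB,92:NA]
Op 8: route key 6: smallest pos >= 6 is 46 -> NB
Op 9: add NC@98 -> ring=[46:NB,92:NA,98:NC]
Op 10: add ND@13 -> ring=[13:ND,46:NB,92:NA,98:NC]
Op 11: route key 98: smallest pos >= 98 is 98 -> NC

Answer: NA NA NA NA NA NB NC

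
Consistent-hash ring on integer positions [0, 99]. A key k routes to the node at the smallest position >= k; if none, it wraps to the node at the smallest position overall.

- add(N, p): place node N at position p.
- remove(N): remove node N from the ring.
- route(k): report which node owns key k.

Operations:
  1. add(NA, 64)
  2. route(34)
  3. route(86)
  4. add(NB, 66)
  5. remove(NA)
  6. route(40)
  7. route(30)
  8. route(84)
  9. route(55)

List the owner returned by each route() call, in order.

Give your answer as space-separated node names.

Answer: NA NA NB NB NB NB

Derivation:
Op 1: add NA@64 -> ring=[64:NA]
Op 2: route key 34: smallest pos >= 34 is 64 -> NA
Op 3: route key 86: none >= 86, wrap to smallest pos 64 -> NA
Op 4: add NB@66 -> ring=[64:NA,66:NB]
Op 5: remove NA -> ring=[66:NB]
Op 6: route key 40: smallest pos >= 40 is 66 -> NB
Op 7: route key 30: smallest pos >= 30 is 66 -> NB
Op 8: route key 84: none >= 84, wrap to smallest pos 66 -> NB
Op 9: route key 55: smallest pos >= 55 is 66 -> NB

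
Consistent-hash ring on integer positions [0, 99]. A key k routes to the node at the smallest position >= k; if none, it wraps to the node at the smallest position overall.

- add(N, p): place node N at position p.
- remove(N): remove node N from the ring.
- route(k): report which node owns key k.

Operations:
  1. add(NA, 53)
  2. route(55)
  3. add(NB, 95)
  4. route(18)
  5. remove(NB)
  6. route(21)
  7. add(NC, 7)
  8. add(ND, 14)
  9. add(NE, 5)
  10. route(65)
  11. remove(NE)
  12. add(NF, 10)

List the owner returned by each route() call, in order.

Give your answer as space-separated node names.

Op 1: add NA@53 -> ring=[53:NA]
Op 2: route key 55: none >= 55, wrap to smallest pos 53 -> NA
Op 3: add NB@95 -> ring=[53:NA,95:NB]
Op 4: route key 18: smallest pos >= 18 is 53 -> NA
Op 5: remove NB -> ring=[53:NA]
Op 6: route key 21: smallest pos >= 21 is 53 -> NA
Op 7: add NC@7 -> ring=[7:NC,53:NA]
Op 8: add ND@14 -> ring=[7:NC,14:ND,53:NA]
Op 9: add NE@5 -> ring=[5:NE,7:NC,14:ND,53:NA]
Op 10: route key 65: none >= 65, wrap to smallest pos 5 -> NE
Op 11: remove NE -> ring=[7:NC,14:ND,53:NA]
Op 12: add NF@10 -> ring=[7:NC,10:NF,14:ND,53:NA]

Answer: NA NA NA NE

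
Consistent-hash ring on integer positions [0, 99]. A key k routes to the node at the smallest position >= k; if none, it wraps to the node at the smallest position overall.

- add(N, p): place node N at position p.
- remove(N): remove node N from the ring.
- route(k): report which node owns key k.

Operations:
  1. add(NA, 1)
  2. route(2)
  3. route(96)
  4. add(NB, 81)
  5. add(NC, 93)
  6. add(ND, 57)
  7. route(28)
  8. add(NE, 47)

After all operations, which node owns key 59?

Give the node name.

Answer: NB

Derivation:
Op 1: add NA@1 -> ring=[1:NA]
Op 2: route key 2: none >= 2, wrap to smallest pos 1 -> NA
Op 3: route key 96: none >= 96, wrap to smallest pos 1 -> NA
Op 4: add NB@81 -> ring=[1:NA,81:NB]
Op 5: add NC@93 -> ring=[1:NA,81:NB,93:NC]
Op 6: add ND@57 -> ring=[1:NA,57:ND,81:NB,93:NC]
Op 7: route key 28: smallest pos >= 28 is 57 -> ND
Op 8: add NE@47 -> ring=[1:NA,47:NE,57:ND,81:NB,93:NC]
Final route key 59: smallest pos >= 59 is 81 -> NB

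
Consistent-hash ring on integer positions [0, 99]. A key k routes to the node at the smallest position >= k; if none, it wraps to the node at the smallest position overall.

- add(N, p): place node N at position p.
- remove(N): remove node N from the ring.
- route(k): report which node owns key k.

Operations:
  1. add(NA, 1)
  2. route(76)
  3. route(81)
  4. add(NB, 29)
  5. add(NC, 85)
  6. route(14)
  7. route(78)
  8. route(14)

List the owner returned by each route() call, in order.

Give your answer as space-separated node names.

Answer: NA NA NB NC NB

Derivation:
Op 1: add NA@1 -> ring=[1:NA]
Op 2: route key 76: none >= 76, wrap to smallest pos 1 -> NA
Op 3: route key 81: none >= 81, wrap to smallest pos 1 -> NA
Op 4: add NB@29 -> ring=[1:NA,29:NB]
Op 5: add NC@85 -> ring=[1:NA,29:NB,85:NC]
Op 6: route key 14: smallest pos >= 14 is 29 -> NB
Op 7: route key 78: smallest pos >= 78 is 85 -> NC
Op 8: route key 14: smallest pos >= 14 is 29 -> NB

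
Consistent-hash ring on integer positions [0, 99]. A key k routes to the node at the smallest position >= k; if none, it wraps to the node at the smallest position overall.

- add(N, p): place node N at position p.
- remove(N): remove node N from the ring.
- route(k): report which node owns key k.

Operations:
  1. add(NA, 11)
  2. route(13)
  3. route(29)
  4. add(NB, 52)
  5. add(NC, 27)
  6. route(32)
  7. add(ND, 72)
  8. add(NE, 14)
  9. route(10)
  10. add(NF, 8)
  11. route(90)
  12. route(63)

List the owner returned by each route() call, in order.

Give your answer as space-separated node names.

Op 1: add NA@11 -> ring=[11:NA]
Op 2: route key 13: none >= 13, wrap to smallest pos 11 -> NA
Op 3: route key 29: none >= 29, wrap to smallest pos 11 -> NA
Op 4: add NB@52 -> ring=[11:NA,52:NB]
Op 5: add NC@27 -> ring=[11:NA,27:NC,52:NB]
Op 6: route key 32: smallest pos >= 32 is 52 -> NB
Op 7: add ND@72 -> ring=[11:NA,27:NC,52:NB,72:ND]
Op 8: add NE@14 -> ring=[11:NA,14:NE,27:NC,52:NB,72:ND]
Op 9: route key 10: smallest pos >= 10 is 11 -> NA
Op 10: add NF@8 -> ring=[8:NF,11:NA,14:NE,27:NC,52:NB,72:ND]
Op 11: route key 90: none >= 90, wrap to smallest pos 8 -> NF
Op 12: route key 63: smallest pos >= 63 is 72 -> ND

Answer: NA NA NB NA NF ND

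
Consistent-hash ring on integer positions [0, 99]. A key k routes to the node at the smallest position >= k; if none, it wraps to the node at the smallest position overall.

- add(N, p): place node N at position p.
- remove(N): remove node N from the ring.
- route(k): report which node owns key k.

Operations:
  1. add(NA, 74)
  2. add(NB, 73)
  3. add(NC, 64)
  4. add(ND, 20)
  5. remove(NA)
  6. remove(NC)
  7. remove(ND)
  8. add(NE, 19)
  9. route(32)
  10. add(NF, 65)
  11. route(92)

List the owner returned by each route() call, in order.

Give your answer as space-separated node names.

Op 1: add NA@74 -> ring=[74:NA]
Op 2: add NB@73 -> ring=[73:NB,74:NA]
Op 3: add NC@64 -> ring=[64:NC,73:NB,74:NA]
Op 4: add ND@20 -> ring=[20:ND,64:NC,73:NB,74:NA]
Op 5: remove NA -> ring=[20:ND,64:NC,73:NB]
Op 6: remove NC -> ring=[20:ND,73:NB]
Op 7: remove ND -> ring=[73:NB]
Op 8: add NE@19 -> ring=[19:NE,73:NB]
Op 9: route key 32: smallest pos >= 32 is 73 -> NB
Op 10: add NF@65 -> ring=[19:NE,65:NF,73:NB]
Op 11: route key 92: none >= 92, wrap to smallest pos 19 -> NE

Answer: NB NE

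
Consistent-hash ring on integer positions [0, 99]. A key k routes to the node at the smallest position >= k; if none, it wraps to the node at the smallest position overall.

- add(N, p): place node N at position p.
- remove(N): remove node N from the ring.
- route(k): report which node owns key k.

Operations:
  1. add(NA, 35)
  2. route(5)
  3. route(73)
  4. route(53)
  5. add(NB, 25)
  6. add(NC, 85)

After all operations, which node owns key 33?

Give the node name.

Answer: NA

Derivation:
Op 1: add NA@35 -> ring=[35:NA]
Op 2: route key 5: smallest pos >= 5 is 35 -> NA
Op 3: route key 73: none >= 73, wrap to smallest pos 35 -> NA
Op 4: route key 53: none >= 53, wrap to smallest pos 35 -> NA
Op 5: add NB@25 -> ring=[25:NB,35:NA]
Op 6: add NC@85 -> ring=[25:NB,35:NA,85:NC]
Final route key 33: smallest pos >= 33 is 35 -> NA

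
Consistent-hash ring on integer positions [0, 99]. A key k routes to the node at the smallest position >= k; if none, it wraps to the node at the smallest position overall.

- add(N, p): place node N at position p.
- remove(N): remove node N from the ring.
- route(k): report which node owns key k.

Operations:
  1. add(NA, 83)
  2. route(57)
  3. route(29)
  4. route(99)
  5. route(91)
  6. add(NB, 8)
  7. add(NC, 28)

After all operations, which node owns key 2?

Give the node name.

Answer: NB

Derivation:
Op 1: add NA@83 -> ring=[83:NA]
Op 2: route key 57: smallest pos >= 57 is 83 -> NA
Op 3: route key 29: smallest pos >= 29 is 83 -> NA
Op 4: route key 99: none >= 99, wrap to smallest pos 83 -> NA
Op 5: route key 91: none >= 91, wrap to smallest pos 83 -> NA
Op 6: add NB@8 -> ring=[8:NB,83:NA]
Op 7: add NC@28 -> ring=[8:NB,28:NC,83:NA]
Final route key 2: smallest pos >= 2 is 8 -> NB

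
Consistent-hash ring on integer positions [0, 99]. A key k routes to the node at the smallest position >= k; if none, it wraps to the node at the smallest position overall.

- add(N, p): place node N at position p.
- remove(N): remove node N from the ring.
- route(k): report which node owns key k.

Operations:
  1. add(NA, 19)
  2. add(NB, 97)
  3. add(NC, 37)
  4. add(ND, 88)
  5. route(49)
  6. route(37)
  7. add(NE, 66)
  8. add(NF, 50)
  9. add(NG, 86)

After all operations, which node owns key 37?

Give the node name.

Op 1: add NA@19 -> ring=[19:NA]
Op 2: add NB@97 -> ring=[19:NA,97:NB]
Op 3: add NC@37 -> ring=[19:NA,37:NC,97:NB]
Op 4: add ND@88 -> ring=[19:NA,37:NC,88:ND,97:NB]
Op 5: route key 49: smallest pos >= 49 is 88 -> ND
Op 6: route key 37: smallest pos >= 37 is 37 -> NC
Op 7: add NE@66 -> ring=[19:NA,37:NC,66:NE,88:ND,97:NB]
Op 8: add NF@50 -> ring=[19:NA,37:NC,50:NF,66:NE,88:ND,97:NB]
Op 9: add NG@86 -> ring=[19:NA,37:NC,50:NF,66:NE,86:NG,88:ND,97:NB]
Final route key 37: smallest pos >= 37 is 37 -> NC

Answer: NC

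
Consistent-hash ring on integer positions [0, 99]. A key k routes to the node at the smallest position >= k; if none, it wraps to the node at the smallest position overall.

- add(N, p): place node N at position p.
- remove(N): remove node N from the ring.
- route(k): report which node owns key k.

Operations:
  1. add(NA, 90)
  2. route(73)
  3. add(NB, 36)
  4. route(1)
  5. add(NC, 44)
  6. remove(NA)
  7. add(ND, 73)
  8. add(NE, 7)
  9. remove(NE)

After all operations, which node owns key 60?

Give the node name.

Answer: ND

Derivation:
Op 1: add NA@90 -> ring=[90:NA]
Op 2: route key 73: smallest pos >= 73 is 90 -> NA
Op 3: add NB@36 -> ring=[36:NB,90:NA]
Op 4: route key 1: smallest pos >= 1 is 36 -> NB
Op 5: add NC@44 -> ring=[36:NB,44:NC,90:NA]
Op 6: remove NA -> ring=[36:NB,44:NC]
Op 7: add ND@73 -> ring=[36:NB,44:NC,73:ND]
Op 8: add NE@7 -> ring=[7:NE,36:NB,44:NC,73:ND]
Op 9: remove NE -> ring=[36:NB,44:NC,73:ND]
Final route key 60: smallest pos >= 60 is 73 -> ND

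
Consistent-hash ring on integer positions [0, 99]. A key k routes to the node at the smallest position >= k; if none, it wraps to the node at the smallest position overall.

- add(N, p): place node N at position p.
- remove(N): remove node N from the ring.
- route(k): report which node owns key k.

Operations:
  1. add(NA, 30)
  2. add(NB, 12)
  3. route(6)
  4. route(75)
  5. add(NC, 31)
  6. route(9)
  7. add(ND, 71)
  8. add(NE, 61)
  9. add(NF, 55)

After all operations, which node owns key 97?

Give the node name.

Op 1: add NA@30 -> ring=[30:NA]
Op 2: add NB@12 -> ring=[12:NB,30:NA]
Op 3: route key 6: smallest pos >= 6 is 12 -> NB
Op 4: route key 75: none >= 75, wrap to smallest pos 12 -> NB
Op 5: add NC@31 -> ring=[12:NB,30:NA,31:NC]
Op 6: route key 9: smallest pos >= 9 is 12 -> NB
Op 7: add ND@71 -> ring=[12:NB,30:NA,31:NC,71:ND]
Op 8: add NE@61 -> ring=[12:NB,30:NA,31:NC,61:NE,71:ND]
Op 9: add NF@55 -> ring=[12:NB,30:NA,31:NC,55:NF,61:NE,71:ND]
Final route key 97: none >= 97, wrap to smallest pos 12 -> NB

Answer: NB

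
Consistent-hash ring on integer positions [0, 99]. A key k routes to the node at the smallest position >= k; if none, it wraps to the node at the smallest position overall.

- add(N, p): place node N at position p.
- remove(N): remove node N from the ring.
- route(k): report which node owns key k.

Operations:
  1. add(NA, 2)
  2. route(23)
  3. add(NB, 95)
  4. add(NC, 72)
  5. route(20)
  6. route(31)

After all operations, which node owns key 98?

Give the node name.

Answer: NA

Derivation:
Op 1: add NA@2 -> ring=[2:NA]
Op 2: route key 23: none >= 23, wrap to smallest pos 2 -> NA
Op 3: add NB@95 -> ring=[2:NA,95:NB]
Op 4: add NC@72 -> ring=[2:NA,72:NC,95:NB]
Op 5: route key 20: smallest pos >= 20 is 72 -> NC
Op 6: route key 31: smallest pos >= 31 is 72 -> NC
Final route key 98: none >= 98, wrap to smallest pos 2 -> NA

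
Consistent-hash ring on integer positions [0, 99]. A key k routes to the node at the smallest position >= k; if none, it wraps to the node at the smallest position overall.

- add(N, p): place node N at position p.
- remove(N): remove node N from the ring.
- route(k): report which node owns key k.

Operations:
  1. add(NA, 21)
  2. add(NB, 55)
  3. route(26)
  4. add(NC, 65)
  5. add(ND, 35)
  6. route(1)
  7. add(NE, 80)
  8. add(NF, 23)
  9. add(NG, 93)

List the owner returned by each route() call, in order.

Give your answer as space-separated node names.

Op 1: add NA@21 -> ring=[21:NA]
Op 2: add NB@55 -> ring=[21:NA,55:NB]
Op 3: route key 26: smallest pos >= 26 is 55 -> NB
Op 4: add NC@65 -> ring=[21:NA,55:NB,65:NC]
Op 5: add ND@35 -> ring=[21:NA,35:ND,55:NB,65:NC]
Op 6: route key 1: smallest pos >= 1 is 21 -> NA
Op 7: add NE@80 -> ring=[21:NA,35:ND,55:NB,65:NC,80:NE]
Op 8: add NF@23 -> ring=[21:NA,23:NF,35:ND,55:NB,65:NC,80:NE]
Op 9: add NG@93 -> ring=[21:NA,23:NF,35:ND,55:NB,65:NC,80:NE,93:NG]

Answer: NB NA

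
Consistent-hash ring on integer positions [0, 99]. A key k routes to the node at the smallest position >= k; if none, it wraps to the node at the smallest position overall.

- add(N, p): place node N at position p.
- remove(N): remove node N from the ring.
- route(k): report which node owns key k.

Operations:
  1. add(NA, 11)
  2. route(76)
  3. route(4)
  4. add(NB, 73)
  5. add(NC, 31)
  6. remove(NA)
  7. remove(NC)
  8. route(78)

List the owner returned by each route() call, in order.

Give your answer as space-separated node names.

Op 1: add NA@11 -> ring=[11:NA]
Op 2: route key 76: none >= 76, wrap to smallest pos 11 -> NA
Op 3: route key 4: smallest pos >= 4 is 11 -> NA
Op 4: add NB@73 -> ring=[11:NA,73:NB]
Op 5: add NC@31 -> ring=[11:NA,31:NC,73:NB]
Op 6: remove NA -> ring=[31:NC,73:NB]
Op 7: remove NC -> ring=[73:NB]
Op 8: route key 78: none >= 78, wrap to smallest pos 73 -> NB

Answer: NA NA NB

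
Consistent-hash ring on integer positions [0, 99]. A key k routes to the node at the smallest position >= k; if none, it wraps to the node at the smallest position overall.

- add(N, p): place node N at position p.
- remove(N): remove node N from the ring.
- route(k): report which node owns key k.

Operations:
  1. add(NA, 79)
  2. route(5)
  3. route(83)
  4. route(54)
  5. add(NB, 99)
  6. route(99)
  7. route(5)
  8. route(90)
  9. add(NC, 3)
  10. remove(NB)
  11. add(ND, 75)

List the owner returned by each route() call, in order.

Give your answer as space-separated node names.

Answer: NA NA NA NB NA NB

Derivation:
Op 1: add NA@79 -> ring=[79:NA]
Op 2: route key 5: smallest pos >= 5 is 79 -> NA
Op 3: route key 83: none >= 83, wrap to smallest pos 79 -> NA
Op 4: route key 54: smallest pos >= 54 is 79 -> NA
Op 5: add NB@99 -> ring=[79:NA,99:NB]
Op 6: route key 99: smallest pos >= 99 is 99 -> NB
Op 7: route key 5: smallest pos >= 5 is 79 -> NA
Op 8: route key 90: smallest pos >= 90 is 99 -> NB
Op 9: add NC@3 -> ring=[3:NC,79:NA,99:NB]
Op 10: remove NB -> ring=[3:NC,79:NA]
Op 11: add ND@75 -> ring=[3:NC,75:ND,79:NA]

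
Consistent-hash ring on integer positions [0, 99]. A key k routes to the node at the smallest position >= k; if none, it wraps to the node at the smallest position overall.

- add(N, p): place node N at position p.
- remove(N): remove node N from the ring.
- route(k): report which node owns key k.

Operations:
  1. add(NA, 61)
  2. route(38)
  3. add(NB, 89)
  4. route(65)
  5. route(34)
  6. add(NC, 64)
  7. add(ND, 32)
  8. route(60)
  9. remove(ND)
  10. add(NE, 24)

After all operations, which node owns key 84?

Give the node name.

Op 1: add NA@61 -> ring=[61:NA]
Op 2: route key 38: smallest pos >= 38 is 61 -> NA
Op 3: add NB@89 -> ring=[61:NA,89:NB]
Op 4: route key 65: smallest pos >= 65 is 89 -> NB
Op 5: route key 34: smallest pos >= 34 is 61 -> NA
Op 6: add NC@64 -> ring=[61:NA,64:NC,89:NB]
Op 7: add ND@32 -> ring=[32:ND,61:NA,64:NC,89:NB]
Op 8: route key 60: smallest pos >= 60 is 61 -> NA
Op 9: remove ND -> ring=[61:NA,64:NC,89:NB]
Op 10: add NE@24 -> ring=[24:NE,61:NA,64:NC,89:NB]
Final route key 84: smallest pos >= 84 is 89 -> NB

Answer: NB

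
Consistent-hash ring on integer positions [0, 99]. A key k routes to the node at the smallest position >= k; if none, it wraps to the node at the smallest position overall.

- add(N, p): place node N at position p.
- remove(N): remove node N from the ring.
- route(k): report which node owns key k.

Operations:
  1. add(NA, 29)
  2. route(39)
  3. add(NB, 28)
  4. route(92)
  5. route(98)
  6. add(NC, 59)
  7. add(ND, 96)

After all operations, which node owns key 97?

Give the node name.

Op 1: add NA@29 -> ring=[29:NA]
Op 2: route key 39: none >= 39, wrap to smallest pos 29 -> NA
Op 3: add NB@28 -> ring=[28:NB,29:NA]
Op 4: route key 92: none >= 92, wrap to smallest pos 28 -> NB
Op 5: route key 98: none >= 98, wrap to smallest pos 28 -> NB
Op 6: add NC@59 -> ring=[28:NB,29:NA,59:NC]
Op 7: add ND@96 -> ring=[28:NB,29:NA,59:NC,96:ND]
Final route key 97: none >= 97, wrap to smallest pos 28 -> NB

Answer: NB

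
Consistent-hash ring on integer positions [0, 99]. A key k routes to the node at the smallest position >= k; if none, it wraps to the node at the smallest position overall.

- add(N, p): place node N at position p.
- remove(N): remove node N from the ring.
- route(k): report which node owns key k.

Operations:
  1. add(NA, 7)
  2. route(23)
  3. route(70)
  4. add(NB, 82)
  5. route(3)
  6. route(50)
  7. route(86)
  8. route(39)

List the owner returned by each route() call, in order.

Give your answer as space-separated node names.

Op 1: add NA@7 -> ring=[7:NA]
Op 2: route key 23: none >= 23, wrap to smallest pos 7 -> NA
Op 3: route key 70: none >= 70, wrap to smallest pos 7 -> NA
Op 4: add NB@82 -> ring=[7:NA,82:NB]
Op 5: route key 3: smallest pos >= 3 is 7 -> NA
Op 6: route key 50: smallest pos >= 50 is 82 -> NB
Op 7: route key 86: none >= 86, wrap to smallest pos 7 -> NA
Op 8: route key 39: smallest pos >= 39 is 82 -> NB

Answer: NA NA NA NB NA NB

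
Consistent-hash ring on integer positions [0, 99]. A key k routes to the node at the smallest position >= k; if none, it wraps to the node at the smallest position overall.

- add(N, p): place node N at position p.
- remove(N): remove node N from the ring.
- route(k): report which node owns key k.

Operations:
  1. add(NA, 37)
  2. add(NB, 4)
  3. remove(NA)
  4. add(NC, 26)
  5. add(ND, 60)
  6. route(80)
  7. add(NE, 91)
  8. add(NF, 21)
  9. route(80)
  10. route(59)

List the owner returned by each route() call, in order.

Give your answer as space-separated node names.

Answer: NB NE ND

Derivation:
Op 1: add NA@37 -> ring=[37:NA]
Op 2: add NB@4 -> ring=[4:NB,37:NA]
Op 3: remove NA -> ring=[4:NB]
Op 4: add NC@26 -> ring=[4:NB,26:NC]
Op 5: add ND@60 -> ring=[4:NB,26:NC,60:ND]
Op 6: route key 80: none >= 80, wrap to smallest pos 4 -> NB
Op 7: add NE@91 -> ring=[4:NB,26:NC,60:ND,91:NE]
Op 8: add NF@21 -> ring=[4:NB,21:NF,26:NC,60:ND,91:NE]
Op 9: route key 80: smallest pos >= 80 is 91 -> NE
Op 10: route key 59: smallest pos >= 59 is 60 -> ND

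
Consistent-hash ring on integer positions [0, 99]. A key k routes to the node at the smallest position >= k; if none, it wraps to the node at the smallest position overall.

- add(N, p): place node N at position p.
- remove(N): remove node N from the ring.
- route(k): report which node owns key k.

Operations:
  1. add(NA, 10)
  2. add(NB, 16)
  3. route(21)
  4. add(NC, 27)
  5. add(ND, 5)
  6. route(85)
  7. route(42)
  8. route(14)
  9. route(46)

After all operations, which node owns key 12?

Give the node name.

Answer: NB

Derivation:
Op 1: add NA@10 -> ring=[10:NA]
Op 2: add NB@16 -> ring=[10:NA,16:NB]
Op 3: route key 21: none >= 21, wrap to smallest pos 10 -> NA
Op 4: add NC@27 -> ring=[10:NA,16:NB,27:NC]
Op 5: add ND@5 -> ring=[5:ND,10:NA,16:NB,27:NC]
Op 6: route key 85: none >= 85, wrap to smallest pos 5 -> ND
Op 7: route key 42: none >= 42, wrap to smallest pos 5 -> ND
Op 8: route key 14: smallest pos >= 14 is 16 -> NB
Op 9: route key 46: none >= 46, wrap to smallest pos 5 -> ND
Final route key 12: smallest pos >= 12 is 16 -> NB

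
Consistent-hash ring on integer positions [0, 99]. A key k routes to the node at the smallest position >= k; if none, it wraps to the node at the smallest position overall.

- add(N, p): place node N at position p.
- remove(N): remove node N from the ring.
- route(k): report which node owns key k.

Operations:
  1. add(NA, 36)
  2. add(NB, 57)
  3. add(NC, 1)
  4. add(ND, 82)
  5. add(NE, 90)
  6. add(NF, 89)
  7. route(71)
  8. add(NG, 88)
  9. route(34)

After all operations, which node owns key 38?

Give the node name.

Answer: NB

Derivation:
Op 1: add NA@36 -> ring=[36:NA]
Op 2: add NB@57 -> ring=[36:NA,57:NB]
Op 3: add NC@1 -> ring=[1:NC,36:NA,57:NB]
Op 4: add ND@82 -> ring=[1:NC,36:NA,57:NB,82:ND]
Op 5: add NE@90 -> ring=[1:NC,36:NA,57:NB,82:ND,90:NE]
Op 6: add NF@89 -> ring=[1:NC,36:NA,57:NB,82:ND,89:NF,90:NE]
Op 7: route key 71: smallest pos >= 71 is 82 -> ND
Op 8: add NG@88 -> ring=[1:NC,36:NA,57:NB,82:ND,88:NG,89:NF,90:NE]
Op 9: route key 34: smallest pos >= 34 is 36 -> NA
Final route key 38: smallest pos >= 38 is 57 -> NB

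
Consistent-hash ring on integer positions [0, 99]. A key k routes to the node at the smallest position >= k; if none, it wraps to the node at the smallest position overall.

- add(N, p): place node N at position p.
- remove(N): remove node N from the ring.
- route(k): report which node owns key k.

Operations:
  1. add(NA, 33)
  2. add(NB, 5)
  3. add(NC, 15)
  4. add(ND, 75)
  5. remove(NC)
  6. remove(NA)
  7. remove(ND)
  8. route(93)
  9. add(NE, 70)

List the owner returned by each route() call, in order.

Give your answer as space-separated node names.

Answer: NB

Derivation:
Op 1: add NA@33 -> ring=[33:NA]
Op 2: add NB@5 -> ring=[5:NB,33:NA]
Op 3: add NC@15 -> ring=[5:NB,15:NC,33:NA]
Op 4: add ND@75 -> ring=[5:NB,15:NC,33:NA,75:ND]
Op 5: remove NC -> ring=[5:NB,33:NA,75:ND]
Op 6: remove NA -> ring=[5:NB,75:ND]
Op 7: remove ND -> ring=[5:NB]
Op 8: route key 93: none >= 93, wrap to smallest pos 5 -> NB
Op 9: add NE@70 -> ring=[5:NB,70:NE]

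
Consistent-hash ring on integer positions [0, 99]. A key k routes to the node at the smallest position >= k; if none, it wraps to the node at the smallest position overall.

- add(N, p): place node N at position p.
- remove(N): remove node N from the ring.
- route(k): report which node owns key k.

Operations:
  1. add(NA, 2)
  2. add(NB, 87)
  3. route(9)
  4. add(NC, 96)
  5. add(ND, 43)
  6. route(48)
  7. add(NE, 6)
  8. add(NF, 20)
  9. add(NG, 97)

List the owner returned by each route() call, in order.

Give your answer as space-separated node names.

Op 1: add NA@2 -> ring=[2:NA]
Op 2: add NB@87 -> ring=[2:NA,87:NB]
Op 3: route key 9: smallest pos >= 9 is 87 -> NB
Op 4: add NC@96 -> ring=[2:NA,87:NB,96:NC]
Op 5: add ND@43 -> ring=[2:NA,43:ND,87:NB,96:NC]
Op 6: route key 48: smallest pos >= 48 is 87 -> NB
Op 7: add NE@6 -> ring=[2:NA,6:NE,43:ND,87:NB,96:NC]
Op 8: add NF@20 -> ring=[2:NA,6:NE,20:NF,43:ND,87:NB,96:NC]
Op 9: add NG@97 -> ring=[2:NA,6:NE,20:NF,43:ND,87:NB,96:NC,97:NG]

Answer: NB NB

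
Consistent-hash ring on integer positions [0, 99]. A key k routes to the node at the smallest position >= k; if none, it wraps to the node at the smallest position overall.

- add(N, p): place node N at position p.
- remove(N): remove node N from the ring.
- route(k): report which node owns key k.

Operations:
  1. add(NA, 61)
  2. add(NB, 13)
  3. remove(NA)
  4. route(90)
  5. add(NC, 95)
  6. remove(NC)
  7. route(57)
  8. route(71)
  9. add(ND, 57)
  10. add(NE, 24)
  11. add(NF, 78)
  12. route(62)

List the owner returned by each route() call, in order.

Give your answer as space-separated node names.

Answer: NB NB NB NF

Derivation:
Op 1: add NA@61 -> ring=[61:NA]
Op 2: add NB@13 -> ring=[13:NB,61:NA]
Op 3: remove NA -> ring=[13:NB]
Op 4: route key 90: none >= 90, wrap to smallest pos 13 -> NB
Op 5: add NC@95 -> ring=[13:NB,95:NC]
Op 6: remove NC -> ring=[13:NB]
Op 7: route key 57: none >= 57, wrap to smallest pos 13 -> NB
Op 8: route key 71: none >= 71, wrap to smallest pos 13 -> NB
Op 9: add ND@57 -> ring=[13:NB,57:ND]
Op 10: add NE@24 -> ring=[13:NB,24:NE,57:ND]
Op 11: add NF@78 -> ring=[13:NB,24:NE,57:ND,78:NF]
Op 12: route key 62: smallest pos >= 62 is 78 -> NF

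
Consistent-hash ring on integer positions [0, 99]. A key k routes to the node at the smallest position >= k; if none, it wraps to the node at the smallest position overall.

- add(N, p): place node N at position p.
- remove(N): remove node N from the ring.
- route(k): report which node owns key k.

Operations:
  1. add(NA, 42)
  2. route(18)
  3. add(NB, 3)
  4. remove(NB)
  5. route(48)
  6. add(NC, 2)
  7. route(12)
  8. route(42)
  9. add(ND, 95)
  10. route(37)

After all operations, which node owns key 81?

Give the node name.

Op 1: add NA@42 -> ring=[42:NA]
Op 2: route key 18: smallest pos >= 18 is 42 -> NA
Op 3: add NB@3 -> ring=[3:NB,42:NA]
Op 4: remove NB -> ring=[42:NA]
Op 5: route key 48: none >= 48, wrap to smallest pos 42 -> NA
Op 6: add NC@2 -> ring=[2:NC,42:NA]
Op 7: route key 12: smallest pos >= 12 is 42 -> NA
Op 8: route key 42: smallest pos >= 42 is 42 -> NA
Op 9: add ND@95 -> ring=[2:NC,42:NA,95:ND]
Op 10: route key 37: smallest pos >= 37 is 42 -> NA
Final route key 81: smallest pos >= 81 is 95 -> ND

Answer: ND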